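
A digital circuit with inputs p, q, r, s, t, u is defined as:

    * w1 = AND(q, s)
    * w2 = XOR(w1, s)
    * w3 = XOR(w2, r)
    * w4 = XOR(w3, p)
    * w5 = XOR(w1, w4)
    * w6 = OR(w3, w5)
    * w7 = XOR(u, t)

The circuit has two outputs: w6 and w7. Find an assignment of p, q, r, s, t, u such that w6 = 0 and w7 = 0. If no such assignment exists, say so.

p=0 q=1 r=0 s=0 t=1 u=1

Check with p=0 q=1 r=0 s=0 t=1 u=1:
w1 = AND(q, s) = AND(1, 0) = 0
w2 = XOR(w1, s) = XOR(0, 0) = 0
w3 = XOR(w2, r) = XOR(0, 0) = 0
w4 = XOR(w3, p) = XOR(0, 0) = 0
w5 = XOR(w1, w4) = XOR(0, 0) = 0
w6 = OR(w3, w5) = OR(0, 0) = 0
w7 = XOR(u, t) = XOR(1, 1) = 0
So w6 = 0 and w7 = 0.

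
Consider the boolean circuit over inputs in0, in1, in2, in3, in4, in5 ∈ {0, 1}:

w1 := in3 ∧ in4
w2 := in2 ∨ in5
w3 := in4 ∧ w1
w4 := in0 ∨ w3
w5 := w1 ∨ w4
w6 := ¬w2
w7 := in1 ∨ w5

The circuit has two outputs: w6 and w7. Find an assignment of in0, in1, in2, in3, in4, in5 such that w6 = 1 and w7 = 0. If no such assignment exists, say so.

Check with in0=0, in1=0, in2=0, in3=0, in4=0, in5=0:
w1 = in3 ∧ in4 = 0 ∧ 0 = 0
w2 = in2 ∨ in5 = 0 ∨ 0 = 0
w3 = in4 ∧ w1 = 0 ∧ 0 = 0
w4 = in0 ∨ w3 = 0 ∨ 0 = 0
w5 = w1 ∨ w4 = 0 ∨ 0 = 0
w6 = ¬w2 = ¬0 = 1
w7 = in1 ∨ w5 = 0 ∨ 0 = 0
So w6 = 1 and w7 = 0.

in0=0, in1=0, in2=0, in3=0, in4=0, in5=0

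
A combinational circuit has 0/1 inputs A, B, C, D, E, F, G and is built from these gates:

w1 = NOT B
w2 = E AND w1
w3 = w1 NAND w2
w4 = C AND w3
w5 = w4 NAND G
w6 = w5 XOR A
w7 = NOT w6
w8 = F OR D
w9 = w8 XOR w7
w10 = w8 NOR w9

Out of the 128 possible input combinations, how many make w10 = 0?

112

w10 = w8 NOR w9 must be 0, so at least one of w8, w9 is 1.
Enumerating the 128 input combinations, 112 give w10 = 0 and 16 give w10 = 1.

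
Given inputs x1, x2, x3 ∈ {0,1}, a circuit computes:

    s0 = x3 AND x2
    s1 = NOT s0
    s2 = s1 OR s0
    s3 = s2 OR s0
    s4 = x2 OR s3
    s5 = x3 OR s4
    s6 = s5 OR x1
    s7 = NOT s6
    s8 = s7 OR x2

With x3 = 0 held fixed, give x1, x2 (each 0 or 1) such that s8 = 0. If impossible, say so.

Check with x3 = 0 and x1=0, x2=0:
s0 = x3 AND x2 = 0 AND 0 = 0
s1 = NOT s0 = NOT 0 = 1
s2 = s1 OR s0 = 1 OR 0 = 1
s3 = s2 OR s0 = 1 OR 0 = 1
s4 = x2 OR s3 = 0 OR 1 = 1
s5 = x3 OR s4 = 0 OR 1 = 1
s6 = s5 OR x1 = 1 OR 0 = 1
s7 = NOT s6 = NOT 1 = 0
s8 = s7 OR x2 = 0 OR 0 = 0
So s8 = 0.

x1=0, x2=0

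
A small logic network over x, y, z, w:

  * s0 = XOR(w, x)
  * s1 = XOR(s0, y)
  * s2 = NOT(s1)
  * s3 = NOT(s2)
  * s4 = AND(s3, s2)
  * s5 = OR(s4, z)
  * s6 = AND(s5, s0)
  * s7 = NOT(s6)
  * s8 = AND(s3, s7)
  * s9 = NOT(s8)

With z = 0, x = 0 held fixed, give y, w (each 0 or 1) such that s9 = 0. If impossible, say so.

Check with z = 0, x = 0 and y=0, w=1:
s0 = XOR(w, x) = XOR(1, 0) = 1
s1 = XOR(s0, y) = XOR(1, 0) = 1
s2 = NOT(s1) = NOT 1 = 0
s3 = NOT(s2) = NOT 0 = 1
s4 = AND(s3, s2) = AND(1, 0) = 0
s5 = OR(s4, z) = OR(0, 0) = 0
s6 = AND(s5, s0) = AND(0, 1) = 0
s7 = NOT(s6) = NOT 0 = 1
s8 = AND(s3, s7) = AND(1, 1) = 1
s9 = NOT(s8) = NOT 1 = 0
So s9 = 0.

y=0, w=1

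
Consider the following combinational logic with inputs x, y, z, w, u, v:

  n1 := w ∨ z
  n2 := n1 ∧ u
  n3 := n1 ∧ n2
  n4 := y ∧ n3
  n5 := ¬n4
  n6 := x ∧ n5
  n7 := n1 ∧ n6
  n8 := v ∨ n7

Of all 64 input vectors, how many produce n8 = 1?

41

n8 = v ∨ n7 must be 1, so at least one of v, n7 is 1.
Enumerating the 64 input combinations, 41 give n8 = 1 and 23 give n8 = 0.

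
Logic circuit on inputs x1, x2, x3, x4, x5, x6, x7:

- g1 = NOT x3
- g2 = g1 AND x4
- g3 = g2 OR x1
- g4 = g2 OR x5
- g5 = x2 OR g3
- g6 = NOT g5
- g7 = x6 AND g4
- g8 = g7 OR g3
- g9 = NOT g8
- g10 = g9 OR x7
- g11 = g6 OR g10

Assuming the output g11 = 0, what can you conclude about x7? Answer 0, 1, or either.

0

g11 = g6 OR g10 must be 0, so both g6 = 0 and g10 = 0.
g6 = NOT g5 must be 0, so g5 = 1.
g10 = g9 OR x7 must be 0, so both g9 = 0 and x7 = 0.
Every assignment with g11 = 0 has x7 = 0; there are 43 such assignment(s).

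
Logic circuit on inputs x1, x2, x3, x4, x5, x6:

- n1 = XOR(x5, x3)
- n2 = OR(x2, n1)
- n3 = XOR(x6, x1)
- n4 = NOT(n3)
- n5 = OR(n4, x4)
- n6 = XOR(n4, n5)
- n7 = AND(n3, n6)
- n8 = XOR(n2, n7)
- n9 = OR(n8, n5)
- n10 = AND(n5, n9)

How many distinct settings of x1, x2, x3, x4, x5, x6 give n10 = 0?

16

n10 = AND(n5, n9) must be 0, so at least one of n5, n9 is 0.
Enumerating the 64 input combinations, 16 give n10 = 0 and 48 give n10 = 1.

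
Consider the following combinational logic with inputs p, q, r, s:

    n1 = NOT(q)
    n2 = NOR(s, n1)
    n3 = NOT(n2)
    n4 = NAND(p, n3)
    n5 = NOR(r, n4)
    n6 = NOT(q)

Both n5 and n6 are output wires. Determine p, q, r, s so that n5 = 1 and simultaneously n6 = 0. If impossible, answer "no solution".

Check with p=1, q=1, r=0, s=1:
n1 = NOT(q) = NOT 1 = 0
n2 = NOR(s, n1) = NOR(1, 0) = 0
n3 = NOT(n2) = NOT 0 = 1
n4 = NAND(p, n3) = NAND(1, 1) = 0
n5 = NOR(r, n4) = NOR(0, 0) = 1
n6 = NOT(q) = NOT 1 = 0
So n5 = 1 and n6 = 0.

p=1, q=1, r=0, s=1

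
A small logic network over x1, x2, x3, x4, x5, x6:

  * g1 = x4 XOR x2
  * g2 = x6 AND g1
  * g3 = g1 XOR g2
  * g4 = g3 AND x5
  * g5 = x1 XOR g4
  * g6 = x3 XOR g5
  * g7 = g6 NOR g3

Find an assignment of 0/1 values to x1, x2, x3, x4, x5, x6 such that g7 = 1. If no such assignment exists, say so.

x1=1 x2=1 x3=1 x4=0 x5=0 x6=1

Check with x1=1 x2=1 x3=1 x4=0 x5=0 x6=1:
g1 = x4 XOR x2 = 0 XOR 1 = 1
g2 = x6 AND g1 = 1 AND 1 = 1
g3 = g1 XOR g2 = 1 XOR 1 = 0
g4 = g3 AND x5 = 0 AND 0 = 0
g5 = x1 XOR g4 = 1 XOR 0 = 1
g6 = x3 XOR g5 = 1 XOR 1 = 0
g7 = g6 NOR g3 = 0 NOR 0 = 1
So g7 = 1 as required.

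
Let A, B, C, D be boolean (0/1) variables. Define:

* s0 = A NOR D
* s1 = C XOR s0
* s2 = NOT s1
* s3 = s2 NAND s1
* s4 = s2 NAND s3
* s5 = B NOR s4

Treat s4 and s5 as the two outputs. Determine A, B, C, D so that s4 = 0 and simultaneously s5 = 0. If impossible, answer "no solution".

Check with A=1, B=1, C=0, D=1:
s0 = A NOR D = 1 NOR 1 = 0
s1 = C XOR s0 = 0 XOR 0 = 0
s2 = NOT s1 = NOT 0 = 1
s3 = s2 NAND s1 = 1 NAND 0 = 1
s4 = s2 NAND s3 = 1 NAND 1 = 0
s5 = B NOR s4 = 1 NOR 0 = 0
So s4 = 0 and s5 = 0.

A=1, B=1, C=0, D=1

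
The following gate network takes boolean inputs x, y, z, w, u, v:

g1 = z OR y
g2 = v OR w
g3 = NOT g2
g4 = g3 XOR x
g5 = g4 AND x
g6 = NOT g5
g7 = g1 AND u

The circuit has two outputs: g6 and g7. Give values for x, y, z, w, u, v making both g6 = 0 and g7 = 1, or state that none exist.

x=1, y=1, z=0, w=1, u=1, v=0

Check with x=1, y=1, z=0, w=1, u=1, v=0:
g1 = z OR y = 0 OR 1 = 1
g2 = v OR w = 0 OR 1 = 1
g3 = NOT g2 = NOT 1 = 0
g4 = g3 XOR x = 0 XOR 1 = 1
g5 = g4 AND x = 1 AND 1 = 1
g6 = NOT g5 = NOT 1 = 0
g7 = g1 AND u = 1 AND 1 = 1
So g6 = 0 and g7 = 1.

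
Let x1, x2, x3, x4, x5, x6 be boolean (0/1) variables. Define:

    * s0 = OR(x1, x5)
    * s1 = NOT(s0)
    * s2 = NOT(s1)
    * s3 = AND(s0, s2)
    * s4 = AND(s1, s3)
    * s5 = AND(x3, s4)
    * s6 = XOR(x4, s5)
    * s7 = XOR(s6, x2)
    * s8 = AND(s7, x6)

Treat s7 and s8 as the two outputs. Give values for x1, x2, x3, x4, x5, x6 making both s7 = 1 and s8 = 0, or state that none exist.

x1=0 x2=1 x3=0 x4=0 x5=0 x6=0

Check with x1=0 x2=1 x3=0 x4=0 x5=0 x6=0:
s0 = OR(x1, x5) = OR(0, 0) = 0
s1 = NOT(s0) = NOT 0 = 1
s2 = NOT(s1) = NOT 1 = 0
s3 = AND(s0, s2) = AND(0, 0) = 0
s4 = AND(s1, s3) = AND(1, 0) = 0
s5 = AND(x3, s4) = AND(0, 0) = 0
s6 = XOR(x4, s5) = XOR(0, 0) = 0
s7 = XOR(s6, x2) = XOR(0, 1) = 1
s8 = AND(s7, x6) = AND(1, 0) = 0
So s7 = 1 and s8 = 0.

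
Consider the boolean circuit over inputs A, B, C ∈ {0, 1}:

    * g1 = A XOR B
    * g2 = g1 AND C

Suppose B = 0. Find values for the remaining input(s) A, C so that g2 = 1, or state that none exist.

Check with B = 0 and A=1, C=1:
g1 = A XOR B = 1 XOR 0 = 1
g2 = g1 AND C = 1 AND 1 = 1
So g2 = 1.

A=1, C=1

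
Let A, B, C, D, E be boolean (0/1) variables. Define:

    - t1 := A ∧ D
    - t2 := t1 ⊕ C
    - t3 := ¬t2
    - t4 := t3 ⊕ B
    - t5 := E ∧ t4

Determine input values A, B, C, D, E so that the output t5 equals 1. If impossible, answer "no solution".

A=1, B=0, C=1, D=1, E=1

t5 = E ∧ t4 must be 1, so both E = 1 and t4 = 1.
t4 = t3 ⊕ B must be 1, so t3 and B differ.
Check with A=1, B=0, C=1, D=1, E=1:
t1 = A ∧ D = 1 ∧ 1 = 1
t2 = t1 ⊕ C = 1 ⊕ 1 = 0
t3 = ¬t2 = ¬0 = 1
t4 = t3 ⊕ B = 1 ⊕ 0 = 1
t5 = E ∧ t4 = 1 ∧ 1 = 1
So t5 = 1 as required.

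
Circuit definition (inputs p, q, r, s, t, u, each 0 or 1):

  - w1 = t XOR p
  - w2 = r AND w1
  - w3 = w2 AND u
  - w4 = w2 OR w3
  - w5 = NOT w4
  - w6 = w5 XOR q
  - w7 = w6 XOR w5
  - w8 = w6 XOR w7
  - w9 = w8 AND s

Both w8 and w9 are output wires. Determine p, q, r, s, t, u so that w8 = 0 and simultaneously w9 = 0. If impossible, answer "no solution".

Check with p=0, q=0, r=1, s=0, t=1, u=0:
w1 = t XOR p = 1 XOR 0 = 1
w2 = r AND w1 = 1 AND 1 = 1
w3 = w2 AND u = 1 AND 0 = 0
w4 = w2 OR w3 = 1 OR 0 = 1
w5 = NOT w4 = NOT 1 = 0
w6 = w5 XOR q = 0 XOR 0 = 0
w7 = w6 XOR w5 = 0 XOR 0 = 0
w8 = w6 XOR w7 = 0 XOR 0 = 0
w9 = w8 AND s = 0 AND 0 = 0
So w8 = 0 and w9 = 0.

p=0, q=0, r=1, s=0, t=1, u=0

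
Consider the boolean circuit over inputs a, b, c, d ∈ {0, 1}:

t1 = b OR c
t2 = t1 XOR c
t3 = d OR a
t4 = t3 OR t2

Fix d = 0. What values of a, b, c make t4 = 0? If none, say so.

a=0, b=0, c=0

Check with d = 0 and a=0, b=0, c=0:
t1 = b OR c = 0 OR 0 = 0
t2 = t1 XOR c = 0 XOR 0 = 0
t3 = d OR a = 0 OR 0 = 0
t4 = t3 OR t2 = 0 OR 0 = 0
So t4 = 0.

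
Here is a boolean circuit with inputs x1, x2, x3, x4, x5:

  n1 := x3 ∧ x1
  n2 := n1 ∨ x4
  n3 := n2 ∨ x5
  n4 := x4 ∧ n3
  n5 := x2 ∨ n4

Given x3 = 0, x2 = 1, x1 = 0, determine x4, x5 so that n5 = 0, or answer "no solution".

With x3 = 0, x2 = 1, x1 = 0 fixed, none of the 4 settings of x4, x5 give n5 = 0.
For example, with x4=1, x5=1:
n1 = x3 ∧ x1 = 0 ∧ 0 = 0
n2 = n1 ∨ x4 = 0 ∨ 1 = 1
n3 = n2 ∨ x5 = 1 ∨ 1 = 1
n4 = x4 ∧ n3 = 1 ∧ 1 = 1
n5 = x2 ∨ n4 = 1 ∨ 1 = 1
giving n5 = 1 ≠ 0.

no solution exists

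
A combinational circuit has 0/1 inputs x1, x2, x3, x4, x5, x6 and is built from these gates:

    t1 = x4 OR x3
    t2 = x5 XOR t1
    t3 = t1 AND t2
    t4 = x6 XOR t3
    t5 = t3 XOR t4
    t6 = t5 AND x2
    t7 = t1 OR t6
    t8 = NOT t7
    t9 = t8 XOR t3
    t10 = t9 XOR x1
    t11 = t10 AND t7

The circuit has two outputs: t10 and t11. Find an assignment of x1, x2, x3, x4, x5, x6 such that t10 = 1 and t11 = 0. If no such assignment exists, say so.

x1=0, x2=1, x3=0, x4=0, x5=1, x6=0

Check with x1=0, x2=1, x3=0, x4=0, x5=1, x6=0:
t1 = x4 OR x3 = 0 OR 0 = 0
t2 = x5 XOR t1 = 1 XOR 0 = 1
t3 = t1 AND t2 = 0 AND 1 = 0
t4 = x6 XOR t3 = 0 XOR 0 = 0
t5 = t3 XOR t4 = 0 XOR 0 = 0
t6 = t5 AND x2 = 0 AND 1 = 0
t7 = t1 OR t6 = 0 OR 0 = 0
t8 = NOT t7 = NOT 0 = 1
t9 = t8 XOR t3 = 1 XOR 0 = 1
t10 = t9 XOR x1 = 1 XOR 0 = 1
t11 = t10 AND t7 = 1 AND 0 = 0
So t10 = 1 and t11 = 0.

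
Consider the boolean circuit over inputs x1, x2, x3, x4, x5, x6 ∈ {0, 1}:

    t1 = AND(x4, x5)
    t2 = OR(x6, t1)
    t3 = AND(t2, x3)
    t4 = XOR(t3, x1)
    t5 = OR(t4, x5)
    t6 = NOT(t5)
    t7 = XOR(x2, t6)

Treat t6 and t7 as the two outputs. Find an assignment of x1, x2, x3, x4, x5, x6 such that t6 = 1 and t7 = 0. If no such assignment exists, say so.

Check with x1=1, x2=1, x3=1, x4=1, x5=0, x6=1:
t1 = AND(x4, x5) = AND(1, 0) = 0
t2 = OR(x6, t1) = OR(1, 0) = 1
t3 = AND(t2, x3) = AND(1, 1) = 1
t4 = XOR(t3, x1) = XOR(1, 1) = 0
t5 = OR(t4, x5) = OR(0, 0) = 0
t6 = NOT(t5) = NOT 0 = 1
t7 = XOR(x2, t6) = XOR(1, 1) = 0
So t6 = 1 and t7 = 0.

x1=1, x2=1, x3=1, x4=1, x5=0, x6=1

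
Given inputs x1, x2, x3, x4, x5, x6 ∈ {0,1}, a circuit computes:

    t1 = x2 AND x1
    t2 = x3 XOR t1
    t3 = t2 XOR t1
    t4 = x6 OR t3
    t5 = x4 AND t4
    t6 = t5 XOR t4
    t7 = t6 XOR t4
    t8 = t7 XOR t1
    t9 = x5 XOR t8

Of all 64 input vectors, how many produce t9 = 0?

32

t9 = x5 XOR t8 must be 0, so x5 and t8 are equal.
Enumerating the 64 input combinations, 32 give t9 = 0 and 32 give t9 = 1.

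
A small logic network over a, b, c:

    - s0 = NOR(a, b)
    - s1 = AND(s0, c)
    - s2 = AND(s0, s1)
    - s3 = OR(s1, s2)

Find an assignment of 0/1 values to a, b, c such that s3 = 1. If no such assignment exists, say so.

a=0, b=0, c=1

Check with a=0, b=0, c=1:
s0 = NOR(a, b) = NOR(0, 0) = 1
s1 = AND(s0, c) = AND(1, 1) = 1
s2 = AND(s0, s1) = AND(1, 1) = 1
s3 = OR(s1, s2) = OR(1, 1) = 1
So s3 = 1 as required.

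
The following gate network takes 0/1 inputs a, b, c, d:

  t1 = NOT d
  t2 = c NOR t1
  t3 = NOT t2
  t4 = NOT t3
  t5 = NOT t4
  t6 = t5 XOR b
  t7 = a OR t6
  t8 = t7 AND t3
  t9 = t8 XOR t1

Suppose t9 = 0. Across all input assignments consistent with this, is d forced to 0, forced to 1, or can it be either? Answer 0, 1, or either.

either

Both values of d occur among assignments with t9 = 0:
  d=0: a=0, b=0, c=0, d=0
  d=1: a=0, b=0, c=0, d=1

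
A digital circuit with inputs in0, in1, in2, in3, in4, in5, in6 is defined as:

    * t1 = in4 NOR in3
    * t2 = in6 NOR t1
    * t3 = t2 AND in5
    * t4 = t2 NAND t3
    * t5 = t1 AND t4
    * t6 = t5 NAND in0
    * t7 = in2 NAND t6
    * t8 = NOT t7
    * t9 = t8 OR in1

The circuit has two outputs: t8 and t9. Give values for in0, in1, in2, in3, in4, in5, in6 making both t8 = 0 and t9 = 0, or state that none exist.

in0=1, in1=0, in2=0, in3=1, in4=1, in5=0, in6=1

Check with in0=1, in1=0, in2=0, in3=1, in4=1, in5=0, in6=1:
t1 = in4 NOR in3 = 1 NOR 1 = 0
t2 = in6 NOR t1 = 1 NOR 0 = 0
t3 = t2 AND in5 = 0 AND 0 = 0
t4 = t2 NAND t3 = 0 NAND 0 = 1
t5 = t1 AND t4 = 0 AND 1 = 0
t6 = t5 NAND in0 = 0 NAND 1 = 1
t7 = in2 NAND t6 = 0 NAND 1 = 1
t8 = NOT t7 = NOT 1 = 0
t9 = t8 OR in1 = 0 OR 0 = 0
So t8 = 0 and t9 = 0.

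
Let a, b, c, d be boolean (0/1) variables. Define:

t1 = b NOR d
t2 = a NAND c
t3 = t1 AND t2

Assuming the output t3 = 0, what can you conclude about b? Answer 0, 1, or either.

either

Both values of b occur among assignments with t3 = 0:
  b=0: a=0, b=0, c=0, d=1
  b=1: a=0, b=1, c=0, d=0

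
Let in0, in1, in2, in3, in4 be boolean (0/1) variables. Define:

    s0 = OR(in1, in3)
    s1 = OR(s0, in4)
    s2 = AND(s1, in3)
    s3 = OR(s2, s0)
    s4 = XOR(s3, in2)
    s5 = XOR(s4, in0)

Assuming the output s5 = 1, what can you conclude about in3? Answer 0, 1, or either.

Both values of in3 occur among assignments with s5 = 1:
  in3=0: in0=0, in1=0, in2=1, in3=0, in4=0
  in3=1: in0=0, in1=0, in2=0, in3=1, in4=0

either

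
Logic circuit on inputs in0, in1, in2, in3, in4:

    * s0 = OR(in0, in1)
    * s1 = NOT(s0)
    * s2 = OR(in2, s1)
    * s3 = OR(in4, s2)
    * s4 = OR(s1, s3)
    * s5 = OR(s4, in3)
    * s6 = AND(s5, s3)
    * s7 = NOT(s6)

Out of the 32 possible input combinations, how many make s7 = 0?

s7 = NOT(s6) must be 0, so s6 = 1.
Enumerating the 32 input combinations, 26 give s7 = 0 and 6 give s7 = 1.

26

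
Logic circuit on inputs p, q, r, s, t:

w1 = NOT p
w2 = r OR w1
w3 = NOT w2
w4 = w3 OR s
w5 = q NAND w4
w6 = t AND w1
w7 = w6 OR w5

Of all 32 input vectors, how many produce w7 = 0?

8

w7 = w6 OR w5 must be 0, so both w6 = 0 and w5 = 0.
w6 = t AND w1 must be 0, so at least one of t, w1 is 0.
w5 = q NAND w4 must be 0, so both q = 1 and w4 = 1.
Enumerating the 32 input combinations, 8 give w7 = 0 and 24 give w7 = 1.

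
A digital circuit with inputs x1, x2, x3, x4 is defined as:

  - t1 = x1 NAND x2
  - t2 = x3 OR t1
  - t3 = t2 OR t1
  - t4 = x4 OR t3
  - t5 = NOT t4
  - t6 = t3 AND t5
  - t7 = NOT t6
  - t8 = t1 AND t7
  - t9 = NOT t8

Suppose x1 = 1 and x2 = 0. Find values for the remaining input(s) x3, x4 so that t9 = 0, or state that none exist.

Check with x1 = 1 and x2 = 0 and x3=0, x4=1:
t1 = x1 NAND x2 = 1 NAND 0 = 1
t2 = x3 OR t1 = 0 OR 1 = 1
t3 = t2 OR t1 = 1 OR 1 = 1
t4 = x4 OR t3 = 1 OR 1 = 1
t5 = NOT t4 = NOT 1 = 0
t6 = t3 AND t5 = 1 AND 0 = 0
t7 = NOT t6 = NOT 0 = 1
t8 = t1 AND t7 = 1 AND 1 = 1
t9 = NOT t8 = NOT 1 = 0
So t9 = 0.

x3=0 x4=1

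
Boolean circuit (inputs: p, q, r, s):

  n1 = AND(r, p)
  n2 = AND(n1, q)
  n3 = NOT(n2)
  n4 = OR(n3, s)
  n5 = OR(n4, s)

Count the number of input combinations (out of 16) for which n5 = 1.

15

n5 = OR(n4, s) must be 1, so at least one of n4, s is 1.
Enumerating the 16 input combinations, 15 give n5 = 1 and 1 give n5 = 0.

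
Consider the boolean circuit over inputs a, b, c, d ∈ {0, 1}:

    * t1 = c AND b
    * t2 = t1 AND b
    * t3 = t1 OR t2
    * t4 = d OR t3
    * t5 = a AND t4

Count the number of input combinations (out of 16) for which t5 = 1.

5

t5 = a AND t4 must be 1, so both a = 1 and t4 = 1.
Satisfying assignments:
  a=1, b=0, c=0, d=1
  a=1, b=0, c=1, d=1
  a=1, b=1, c=0, d=1
  a=1, b=1, c=1, d=0
  a=1, b=1, c=1, d=1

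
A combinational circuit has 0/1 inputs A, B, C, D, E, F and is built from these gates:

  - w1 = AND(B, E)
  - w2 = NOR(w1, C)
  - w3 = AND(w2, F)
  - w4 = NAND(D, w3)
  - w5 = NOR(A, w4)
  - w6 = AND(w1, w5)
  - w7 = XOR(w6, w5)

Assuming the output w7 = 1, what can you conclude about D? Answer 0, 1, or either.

w7 = XOR(w6, w5) must be 1, so w6 and w5 differ.
Every assignment with w7 = 1 has D = 1; there are 3 such assignment(s).
  A=0, B=0, C=0, D=1, E=0, F=1
  A=0, B=0, C=0, D=1, E=1, F=1
  A=0, B=1, C=0, D=1, E=0, F=1

1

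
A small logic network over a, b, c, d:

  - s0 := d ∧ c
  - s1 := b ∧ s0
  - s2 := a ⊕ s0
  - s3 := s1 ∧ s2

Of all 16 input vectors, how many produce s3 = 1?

1

s3 = s1 ∧ s2 must be 1, so both s1 = 1 and s2 = 1.
s1 = b ∧ s0 must be 1, so both b = 1 and s0 = 1.
Enumerating the 16 input combinations, 1 give s3 = 1 and 15 give s3 = 0.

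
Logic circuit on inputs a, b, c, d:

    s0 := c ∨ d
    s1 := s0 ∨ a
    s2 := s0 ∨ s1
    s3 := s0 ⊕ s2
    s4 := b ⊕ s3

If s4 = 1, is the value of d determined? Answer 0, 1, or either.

Both values of d occur among assignments with s4 = 1:
  d=0: a=0, b=1, c=0, d=0
  d=1: a=0, b=1, c=0, d=1

either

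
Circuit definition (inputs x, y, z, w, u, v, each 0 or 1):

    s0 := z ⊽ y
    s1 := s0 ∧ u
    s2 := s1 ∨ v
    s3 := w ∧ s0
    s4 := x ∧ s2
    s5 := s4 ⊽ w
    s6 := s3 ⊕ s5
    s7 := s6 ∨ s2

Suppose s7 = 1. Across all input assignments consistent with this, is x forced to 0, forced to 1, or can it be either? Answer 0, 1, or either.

Both values of x occur among assignments with s7 = 1:
  x=0: x=0, y=0, z=0, w=0, u=0, v=0
  x=1: x=1, y=0, z=0, w=0, u=0, v=0

either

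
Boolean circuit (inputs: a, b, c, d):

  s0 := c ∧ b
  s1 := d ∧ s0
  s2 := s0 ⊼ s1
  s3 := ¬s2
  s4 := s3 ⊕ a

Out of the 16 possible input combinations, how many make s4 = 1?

s4 = s3 ⊕ a must be 1, so s3 and a differ.
Enumerating the 16 input combinations, 8 give s4 = 1 and 8 give s4 = 0.

8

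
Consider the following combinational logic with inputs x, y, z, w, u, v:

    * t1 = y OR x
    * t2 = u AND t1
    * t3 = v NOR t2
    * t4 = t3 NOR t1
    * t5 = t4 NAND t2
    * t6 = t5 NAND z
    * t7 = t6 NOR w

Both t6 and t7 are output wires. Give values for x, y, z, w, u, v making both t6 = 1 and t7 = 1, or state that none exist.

Across all 64 input combinations, none give both t6 = 1 and t7 = 1.

no solution exists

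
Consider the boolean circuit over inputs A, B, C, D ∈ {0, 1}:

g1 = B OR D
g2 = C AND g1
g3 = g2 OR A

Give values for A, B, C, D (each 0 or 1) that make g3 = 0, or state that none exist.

A=0, B=0, C=0, D=1

g3 = g2 OR A must be 0, so both g2 = 0 and A = 0.
g2 = C AND g1 must be 0, so at least one of C, g1 is 0.
Check with A=0, B=0, C=0, D=1:
g1 = B OR D = 0 OR 1 = 1
g2 = C AND g1 = 0 AND 1 = 0
g3 = g2 OR A = 0 OR 0 = 0
So g3 = 0 as required.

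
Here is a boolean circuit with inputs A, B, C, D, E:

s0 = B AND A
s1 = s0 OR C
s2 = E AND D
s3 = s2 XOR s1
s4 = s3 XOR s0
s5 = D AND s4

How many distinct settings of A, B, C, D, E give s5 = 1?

8

s5 = D AND s4 must be 1, so both D = 1 and s4 = 1.
s4 = s3 XOR s0 must be 1, so s3 and s0 differ.
Enumerating the 32 input combinations, 8 give s5 = 1 and 24 give s5 = 0.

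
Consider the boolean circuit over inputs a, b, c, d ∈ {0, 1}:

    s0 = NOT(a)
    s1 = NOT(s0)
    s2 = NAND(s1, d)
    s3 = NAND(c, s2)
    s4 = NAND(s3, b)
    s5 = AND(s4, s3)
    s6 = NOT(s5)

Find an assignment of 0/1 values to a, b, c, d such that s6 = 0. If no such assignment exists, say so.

a=1, b=0, c=1, d=1

Check with a=1, b=0, c=1, d=1:
s0 = NOT(a) = NOT 1 = 0
s1 = NOT(s0) = NOT 0 = 1
s2 = NAND(s1, d) = NAND(1, 1) = 0
s3 = NAND(c, s2) = NAND(1, 0) = 1
s4 = NAND(s3, b) = NAND(1, 0) = 1
s5 = AND(s4, s3) = AND(1, 1) = 1
s6 = NOT(s5) = NOT 1 = 0
So s6 = 0 as required.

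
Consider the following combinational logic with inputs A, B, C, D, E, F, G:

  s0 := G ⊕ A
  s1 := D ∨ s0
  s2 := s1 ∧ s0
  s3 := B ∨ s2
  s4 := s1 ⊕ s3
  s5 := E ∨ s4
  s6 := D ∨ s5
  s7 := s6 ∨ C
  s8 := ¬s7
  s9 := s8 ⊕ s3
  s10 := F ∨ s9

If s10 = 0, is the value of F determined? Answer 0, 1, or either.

0

s10 = F ∨ s9 must be 0, so both F = 0 and s9 = 0.
s9 = s8 ⊕ s3 must be 0, so s8 and s3 are equal.
Every assignment with s10 = 0 has F = 0; there are 18 such assignment(s).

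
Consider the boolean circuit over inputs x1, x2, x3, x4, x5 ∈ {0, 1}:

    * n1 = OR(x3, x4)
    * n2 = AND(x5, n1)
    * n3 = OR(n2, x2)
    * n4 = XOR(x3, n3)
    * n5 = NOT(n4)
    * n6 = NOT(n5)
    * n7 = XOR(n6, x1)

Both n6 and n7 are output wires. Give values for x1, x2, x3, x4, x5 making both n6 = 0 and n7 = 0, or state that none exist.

x1=0, x2=0, x3=1, x4=1, x5=1

Check with x1=0, x2=0, x3=1, x4=1, x5=1:
n1 = OR(x3, x4) = OR(1, 1) = 1
n2 = AND(x5, n1) = AND(1, 1) = 1
n3 = OR(n2, x2) = OR(1, 0) = 1
n4 = XOR(x3, n3) = XOR(1, 1) = 0
n5 = NOT(n4) = NOT 0 = 1
n6 = NOT(n5) = NOT 1 = 0
n7 = XOR(n6, x1) = XOR(0, 0) = 0
So n6 = 0 and n7 = 0.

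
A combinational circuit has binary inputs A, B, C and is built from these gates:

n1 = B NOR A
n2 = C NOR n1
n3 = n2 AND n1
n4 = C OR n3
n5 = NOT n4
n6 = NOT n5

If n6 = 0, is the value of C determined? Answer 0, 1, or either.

n6 = NOT n5 must be 0, so n5 = 1.
n5 = NOT n4 must be 1, so n4 = 0.
n4 = C OR n3 must be 0, so both C = 0 and n3 = 0.
Every assignment with n6 = 0 has C = 0; there are 4 such assignment(s).
  A=0, B=0, C=0
  A=0, B=1, C=0
  A=1, B=0, C=0
  A=1, B=1, C=0

0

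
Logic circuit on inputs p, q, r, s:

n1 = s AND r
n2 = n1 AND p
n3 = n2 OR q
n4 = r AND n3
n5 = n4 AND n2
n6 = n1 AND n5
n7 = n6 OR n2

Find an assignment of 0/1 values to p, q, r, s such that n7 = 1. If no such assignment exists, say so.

p=1 q=0 r=1 s=1

n7 = n6 OR n2 must be 1, so at least one of n6, n2 is 1.
Check with p=1 q=0 r=1 s=1:
n1 = s AND r = 1 AND 1 = 1
n2 = n1 AND p = 1 AND 1 = 1
n3 = n2 OR q = 1 OR 0 = 1
n4 = r AND n3 = 1 AND 1 = 1
n5 = n4 AND n2 = 1 AND 1 = 1
n6 = n1 AND n5 = 1 AND 1 = 1
n7 = n6 OR n2 = 1 OR 1 = 1
So n7 = 1 as required.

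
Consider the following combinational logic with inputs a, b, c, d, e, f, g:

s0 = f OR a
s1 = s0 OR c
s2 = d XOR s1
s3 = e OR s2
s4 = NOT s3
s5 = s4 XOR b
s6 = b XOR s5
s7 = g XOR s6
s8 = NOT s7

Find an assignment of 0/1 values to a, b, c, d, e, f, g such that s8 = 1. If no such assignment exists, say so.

a=0, b=1, c=1, d=1, e=0, f=1, g=1

s8 = NOT s7 must be 1, so s7 = 0.
s7 = g XOR s6 must be 0, so g and s6 are equal.
Check with a=0, b=1, c=1, d=1, e=0, f=1, g=1:
s0 = f OR a = 1 OR 0 = 1
s1 = s0 OR c = 1 OR 1 = 1
s2 = d XOR s1 = 1 XOR 1 = 0
s3 = e OR s2 = 0 OR 0 = 0
s4 = NOT s3 = NOT 0 = 1
s5 = s4 XOR b = 1 XOR 1 = 0
s6 = b XOR s5 = 1 XOR 0 = 1
s7 = g XOR s6 = 1 XOR 1 = 0
s8 = NOT s7 = NOT 0 = 1
So s8 = 1 as required.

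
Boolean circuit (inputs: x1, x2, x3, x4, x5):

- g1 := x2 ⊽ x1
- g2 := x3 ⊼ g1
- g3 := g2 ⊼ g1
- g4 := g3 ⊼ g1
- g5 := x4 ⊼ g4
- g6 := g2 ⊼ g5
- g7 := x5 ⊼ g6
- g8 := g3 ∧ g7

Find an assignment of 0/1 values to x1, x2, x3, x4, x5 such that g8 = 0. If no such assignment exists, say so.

x1=0, x2=0, x3=0, x4=0, x5=1

Check with x1=0, x2=0, x3=0, x4=0, x5=1:
g1 = x2 ⊽ x1 = 0 ⊽ 0 = 1
g2 = x3 ⊼ g1 = 0 ⊼ 1 = 1
g3 = g2 ⊼ g1 = 1 ⊼ 1 = 0
g4 = g3 ⊼ g1 = 0 ⊼ 1 = 1
g5 = x4 ⊼ g4 = 0 ⊼ 1 = 1
g6 = g2 ⊼ g5 = 1 ⊼ 1 = 0
g7 = x5 ⊼ g6 = 1 ⊼ 0 = 1
g8 = g3 ∧ g7 = 0 ∧ 1 = 0
So g8 = 0 as required.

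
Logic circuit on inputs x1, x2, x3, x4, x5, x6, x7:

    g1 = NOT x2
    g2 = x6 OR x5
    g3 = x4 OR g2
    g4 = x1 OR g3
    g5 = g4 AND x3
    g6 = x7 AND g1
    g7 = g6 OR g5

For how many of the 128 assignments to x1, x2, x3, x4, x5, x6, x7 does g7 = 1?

77

g7 = g6 OR g5 must be 1, so at least one of g6, g5 is 1.
Enumerating the 128 input combinations, 77 give g7 = 1 and 51 give g7 = 0.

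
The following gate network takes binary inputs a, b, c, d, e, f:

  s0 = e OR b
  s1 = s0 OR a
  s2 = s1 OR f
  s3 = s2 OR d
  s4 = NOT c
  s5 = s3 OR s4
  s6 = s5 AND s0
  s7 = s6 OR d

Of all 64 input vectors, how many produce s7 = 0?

s7 = s6 OR d must be 0, so both s6 = 0 and d = 0.
Enumerating the 64 input combinations, 8 give s7 = 0 and 56 give s7 = 1.

8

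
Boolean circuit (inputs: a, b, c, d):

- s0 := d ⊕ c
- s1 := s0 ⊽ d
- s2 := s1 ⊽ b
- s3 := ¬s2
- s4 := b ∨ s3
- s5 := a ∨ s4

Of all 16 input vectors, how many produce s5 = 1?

13

s5 = a ∨ s4 must be 1, so at least one of a, s4 is 1.
Enumerating the 16 input combinations, 13 give s5 = 1 and 3 give s5 = 0.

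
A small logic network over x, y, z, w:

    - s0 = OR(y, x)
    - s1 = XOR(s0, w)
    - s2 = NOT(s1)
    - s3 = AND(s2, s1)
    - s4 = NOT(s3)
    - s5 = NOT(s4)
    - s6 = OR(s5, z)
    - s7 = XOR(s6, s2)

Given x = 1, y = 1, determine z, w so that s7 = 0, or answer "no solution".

s7 = XOR(s6, s2) must be 0, so s6 and s2 are equal.
Check with x = 1, y = 1 and z=1, w=1:
s0 = OR(y, x) = OR(1, 1) = 1
s1 = XOR(s0, w) = XOR(1, 1) = 0
s2 = NOT(s1) = NOT 0 = 1
s3 = AND(s2, s1) = AND(1, 0) = 0
s4 = NOT(s3) = NOT 0 = 1
s5 = NOT(s4) = NOT 1 = 0
s6 = OR(s5, z) = OR(0, 1) = 1
s7 = XOR(s6, s2) = XOR(1, 1) = 0
So s7 = 0.

z=1, w=1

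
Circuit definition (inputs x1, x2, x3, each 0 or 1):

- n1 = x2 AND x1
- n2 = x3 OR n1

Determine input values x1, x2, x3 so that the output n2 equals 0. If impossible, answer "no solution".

x1=0 x2=1 x3=0

n2 = x3 OR n1 must be 0, so both x3 = 0 and n1 = 0.
Check with x1=0 x2=1 x3=0:
n1 = x2 AND x1 = 1 AND 0 = 0
n2 = x3 OR n1 = 0 OR 0 = 0
So n2 = 0 as required.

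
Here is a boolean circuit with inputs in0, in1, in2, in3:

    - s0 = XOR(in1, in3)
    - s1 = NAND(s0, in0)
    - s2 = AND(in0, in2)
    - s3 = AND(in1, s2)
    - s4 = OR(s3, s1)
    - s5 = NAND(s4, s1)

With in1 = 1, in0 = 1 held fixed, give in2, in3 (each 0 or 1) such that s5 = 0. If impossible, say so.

Check with in1 = 1, in0 = 1 and in2=1, in3=1:
s0 = XOR(in1, in3) = XOR(1, 1) = 0
s1 = NAND(s0, in0) = NAND(0, 1) = 1
s2 = AND(in0, in2) = AND(1, 1) = 1
s3 = AND(in1, s2) = AND(1, 1) = 1
s4 = OR(s3, s1) = OR(1, 1) = 1
s5 = NAND(s4, s1) = NAND(1, 1) = 0
So s5 = 0.

in2=1, in3=1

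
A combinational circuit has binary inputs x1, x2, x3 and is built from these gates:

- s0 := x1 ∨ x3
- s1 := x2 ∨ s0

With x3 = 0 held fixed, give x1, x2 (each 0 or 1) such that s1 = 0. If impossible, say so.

x1=0 x2=0

s1 = x2 ∨ s0 must be 0, so both x2 = 0 and s0 = 0.
Check with x3 = 0 and x1=0, x2=0:
s0 = x1 ∨ x3 = 0 ∨ 0 = 0
s1 = x2 ∨ s0 = 0 ∨ 0 = 0
So s1 = 0.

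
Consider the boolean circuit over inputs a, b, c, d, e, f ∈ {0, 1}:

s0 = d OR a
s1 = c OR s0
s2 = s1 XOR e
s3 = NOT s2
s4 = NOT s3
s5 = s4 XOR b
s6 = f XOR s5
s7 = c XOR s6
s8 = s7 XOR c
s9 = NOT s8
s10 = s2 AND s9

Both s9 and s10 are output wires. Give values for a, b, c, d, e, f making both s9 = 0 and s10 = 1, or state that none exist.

no solution exists

Across all 64 input combinations, none give both s9 = 0 and s10 = 1.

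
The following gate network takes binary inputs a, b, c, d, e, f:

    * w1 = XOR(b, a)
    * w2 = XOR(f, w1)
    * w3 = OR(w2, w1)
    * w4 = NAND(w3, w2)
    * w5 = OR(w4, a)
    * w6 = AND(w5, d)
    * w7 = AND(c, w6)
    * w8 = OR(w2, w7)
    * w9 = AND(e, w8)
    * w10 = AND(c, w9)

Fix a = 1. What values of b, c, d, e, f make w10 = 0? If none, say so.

b=0, c=0, d=1, e=0, f=0

w10 = AND(c, w9) must be 0, so at least one of c, w9 is 0.
Check with a = 1 and b=0, c=0, d=1, e=0, f=0:
w1 = XOR(b, a) = XOR(0, 1) = 1
w2 = XOR(f, w1) = XOR(0, 1) = 1
w3 = OR(w2, w1) = OR(1, 1) = 1
w4 = NAND(w3, w2) = NAND(1, 1) = 0
w5 = OR(w4, a) = OR(0, 1) = 1
w6 = AND(w5, d) = AND(1, 1) = 1
w7 = AND(c, w6) = AND(0, 1) = 0
w8 = OR(w2, w7) = OR(1, 0) = 1
w9 = AND(e, w8) = AND(0, 1) = 0
w10 = AND(c, w9) = AND(0, 0) = 0
So w10 = 0.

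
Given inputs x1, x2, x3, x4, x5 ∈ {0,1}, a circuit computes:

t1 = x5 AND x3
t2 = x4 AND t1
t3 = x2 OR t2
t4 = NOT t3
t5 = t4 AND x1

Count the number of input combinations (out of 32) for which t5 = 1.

t5 = t4 AND x1 must be 1, so both t4 = 1 and x1 = 1.
t4 = NOT t3 must be 1, so t3 = 0.
Enumerating the 32 input combinations, 7 give t5 = 1 and 25 give t5 = 0.

7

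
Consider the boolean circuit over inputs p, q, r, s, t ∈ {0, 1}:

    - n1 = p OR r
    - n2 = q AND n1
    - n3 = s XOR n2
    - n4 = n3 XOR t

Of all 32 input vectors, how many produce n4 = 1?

n4 = n3 XOR t must be 1, so n3 and t differ.
Enumerating the 32 input combinations, 16 give n4 = 1 and 16 give n4 = 0.

16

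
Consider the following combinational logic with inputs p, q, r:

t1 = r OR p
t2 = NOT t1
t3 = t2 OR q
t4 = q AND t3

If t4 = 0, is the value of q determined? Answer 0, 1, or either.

0

t4 = q AND t3 must be 0, so at least one of q, t3 is 0.
Every assignment with t4 = 0 has q = 0; there are 4 such assignment(s).
  p=0, q=0, r=0
  p=0, q=0, r=1
  p=1, q=0, r=0
  p=1, q=0, r=1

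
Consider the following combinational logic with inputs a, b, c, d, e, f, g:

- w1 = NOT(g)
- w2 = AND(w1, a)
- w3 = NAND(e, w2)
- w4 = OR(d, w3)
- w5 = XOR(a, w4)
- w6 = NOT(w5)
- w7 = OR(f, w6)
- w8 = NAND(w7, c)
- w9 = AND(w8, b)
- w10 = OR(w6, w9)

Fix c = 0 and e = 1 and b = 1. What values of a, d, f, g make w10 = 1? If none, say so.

Check with c = 0 and e = 1 and b = 1 and a=0, d=1, f=0, g=1:
w1 = NOT(g) = NOT 1 = 0
w2 = AND(w1, a) = AND(0, 0) = 0
w3 = NAND(e, w2) = NAND(1, 0) = 1
w4 = OR(d, w3) = OR(1, 1) = 1
w5 = XOR(a, w4) = XOR(0, 1) = 1
w6 = NOT(w5) = NOT 1 = 0
w7 = OR(f, w6) = OR(0, 0) = 0
w8 = NAND(w7, c) = NAND(0, 0) = 1
w9 = AND(w8, b) = AND(1, 1) = 1
w10 = OR(w6, w9) = OR(0, 1) = 1
So w10 = 1.

a=0 d=1 f=0 g=1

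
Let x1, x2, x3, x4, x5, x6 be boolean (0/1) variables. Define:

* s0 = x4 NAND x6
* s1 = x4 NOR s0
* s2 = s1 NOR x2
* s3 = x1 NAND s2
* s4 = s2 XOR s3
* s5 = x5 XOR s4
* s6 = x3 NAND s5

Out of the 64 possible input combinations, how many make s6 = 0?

s6 = x3 NAND s5 must be 0, so both x3 = 1 and s5 = 1.
s5 = x5 XOR s4 must be 1, so x5 and s4 differ.
Enumerating the 64 input combinations, 16 give s6 = 0 and 48 give s6 = 1.

16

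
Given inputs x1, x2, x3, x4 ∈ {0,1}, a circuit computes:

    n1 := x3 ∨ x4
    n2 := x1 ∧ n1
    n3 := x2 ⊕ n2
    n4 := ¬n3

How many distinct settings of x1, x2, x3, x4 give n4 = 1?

n4 = ¬n3 must be 1, so n3 = 0.
n3 = x2 ⊕ n2 must be 0, so x2 and n2 are equal.
Enumerating the 16 input combinations, 8 give n4 = 1 and 8 give n4 = 0.

8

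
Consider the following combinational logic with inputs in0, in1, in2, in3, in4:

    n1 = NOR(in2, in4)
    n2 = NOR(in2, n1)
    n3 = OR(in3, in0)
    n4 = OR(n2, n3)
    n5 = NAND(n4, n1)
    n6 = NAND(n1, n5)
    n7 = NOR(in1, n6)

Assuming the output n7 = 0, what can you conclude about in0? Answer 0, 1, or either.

Both values of in0 occur among assignments with n7 = 0:
  in0=0: in0=0, in1=0, in2=0, in3=0, in4=1
  in0=1: in0=1, in1=0, in2=0, in3=0, in4=0

either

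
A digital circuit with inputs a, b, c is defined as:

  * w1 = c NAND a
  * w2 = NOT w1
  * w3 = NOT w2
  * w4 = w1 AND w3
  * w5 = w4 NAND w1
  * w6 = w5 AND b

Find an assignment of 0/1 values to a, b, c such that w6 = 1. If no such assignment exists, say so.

a=1, b=1, c=1

Check with a=1, b=1, c=1:
w1 = c NAND a = 1 NAND 1 = 0
w2 = NOT w1 = NOT 0 = 1
w3 = NOT w2 = NOT 1 = 0
w4 = w1 AND w3 = 0 AND 0 = 0
w5 = w4 NAND w1 = 0 NAND 0 = 1
w6 = w5 AND b = 1 AND 1 = 1
So w6 = 1 as required.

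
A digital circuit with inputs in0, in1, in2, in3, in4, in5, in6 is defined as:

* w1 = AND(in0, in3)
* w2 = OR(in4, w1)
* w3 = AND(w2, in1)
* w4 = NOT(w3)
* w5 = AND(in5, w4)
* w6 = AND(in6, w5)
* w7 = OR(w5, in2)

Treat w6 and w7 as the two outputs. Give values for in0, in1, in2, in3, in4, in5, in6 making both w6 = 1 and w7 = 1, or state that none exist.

in0=0, in1=0, in2=1, in3=0, in4=1, in5=1, in6=1

Check with in0=0, in1=0, in2=1, in3=0, in4=1, in5=1, in6=1:
w1 = AND(in0, in3) = AND(0, 0) = 0
w2 = OR(in4, w1) = OR(1, 0) = 1
w3 = AND(w2, in1) = AND(1, 0) = 0
w4 = NOT(w3) = NOT 0 = 1
w5 = AND(in5, w4) = AND(1, 1) = 1
w6 = AND(in6, w5) = AND(1, 1) = 1
w7 = OR(w5, in2) = OR(1, 1) = 1
So w6 = 1 and w7 = 1.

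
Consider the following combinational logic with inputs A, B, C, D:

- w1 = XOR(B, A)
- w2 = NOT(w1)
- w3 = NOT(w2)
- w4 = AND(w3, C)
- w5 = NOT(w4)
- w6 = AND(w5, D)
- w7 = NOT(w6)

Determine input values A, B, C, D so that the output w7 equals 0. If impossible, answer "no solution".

A=0, B=0, C=1, D=1

w7 = NOT(w6) must be 0, so w6 = 1.
w6 = AND(w5, D) must be 1, so both w5 = 1 and D = 1.
Check with A=0, B=0, C=1, D=1:
w1 = XOR(B, A) = XOR(0, 0) = 0
w2 = NOT(w1) = NOT 0 = 1
w3 = NOT(w2) = NOT 1 = 0
w4 = AND(w3, C) = AND(0, 1) = 0
w5 = NOT(w4) = NOT 0 = 1
w6 = AND(w5, D) = AND(1, 1) = 1
w7 = NOT(w6) = NOT 1 = 0
So w7 = 0 as required.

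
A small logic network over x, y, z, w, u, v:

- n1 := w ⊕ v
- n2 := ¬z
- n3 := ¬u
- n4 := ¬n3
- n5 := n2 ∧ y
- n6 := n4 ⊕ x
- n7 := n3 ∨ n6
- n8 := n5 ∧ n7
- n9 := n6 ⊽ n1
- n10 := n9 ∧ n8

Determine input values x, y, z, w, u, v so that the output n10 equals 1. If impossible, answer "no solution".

x=0, y=1, z=0, w=0, u=0, v=0

n10 = n9 ∧ n8 must be 1, so both n9 = 1 and n8 = 1.
n9 = n6 ⊽ n1 must be 1, so both n6 = 0 and n1 = 0.
n8 = n5 ∧ n7 must be 1, so both n5 = 1 and n7 = 1.
Check with x=0, y=1, z=0, w=0, u=0, v=0:
n1 = w ⊕ v = 0 ⊕ 0 = 0
n2 = ¬z = ¬0 = 1
n3 = ¬u = ¬0 = 1
n4 = ¬n3 = ¬1 = 0
n5 = n2 ∧ y = 1 ∧ 1 = 1
n6 = n4 ⊕ x = 0 ⊕ 0 = 0
n7 = n3 ∨ n6 = 1 ∨ 0 = 1
n8 = n5 ∧ n7 = 1 ∧ 1 = 1
n9 = n6 ⊽ n1 = 0 ⊽ 0 = 1
n10 = n9 ∧ n8 = 1 ∧ 1 = 1
So n10 = 1 as required.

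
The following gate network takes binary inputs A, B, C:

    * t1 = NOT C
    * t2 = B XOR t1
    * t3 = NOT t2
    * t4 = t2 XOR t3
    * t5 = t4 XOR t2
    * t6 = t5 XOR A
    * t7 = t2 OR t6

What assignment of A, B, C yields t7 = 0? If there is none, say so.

A=1 B=1 C=0

t7 = t2 OR t6 must be 0, so both t2 = 0 and t6 = 0.
Check with A=1 B=1 C=0:
t1 = NOT C = NOT 0 = 1
t2 = B XOR t1 = 1 XOR 1 = 0
t3 = NOT t2 = NOT 0 = 1
t4 = t2 XOR t3 = 0 XOR 1 = 1
t5 = t4 XOR t2 = 1 XOR 0 = 1
t6 = t5 XOR A = 1 XOR 1 = 0
t7 = t2 OR t6 = 0 OR 0 = 0
So t7 = 0 as required.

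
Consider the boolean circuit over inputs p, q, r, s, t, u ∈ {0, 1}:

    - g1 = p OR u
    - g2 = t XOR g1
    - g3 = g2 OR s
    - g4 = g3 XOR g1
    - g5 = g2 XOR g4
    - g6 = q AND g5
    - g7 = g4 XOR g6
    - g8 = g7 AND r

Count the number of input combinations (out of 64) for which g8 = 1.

14

g8 = g7 AND r must be 1, so both g7 = 1 and r = 1.
g7 = g4 XOR g6 must be 1, so g4 and g6 differ.
Enumerating the 64 input combinations, 14 give g8 = 1 and 50 give g8 = 0.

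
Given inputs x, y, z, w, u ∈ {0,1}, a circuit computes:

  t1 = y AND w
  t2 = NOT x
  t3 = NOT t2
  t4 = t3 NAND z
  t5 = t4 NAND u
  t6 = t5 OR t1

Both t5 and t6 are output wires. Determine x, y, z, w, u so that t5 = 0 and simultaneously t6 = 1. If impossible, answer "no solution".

x=1, y=1, z=0, w=1, u=1

Check with x=1, y=1, z=0, w=1, u=1:
t1 = y AND w = 1 AND 1 = 1
t2 = NOT x = NOT 1 = 0
t3 = NOT t2 = NOT 0 = 1
t4 = t3 NAND z = 1 NAND 0 = 1
t5 = t4 NAND u = 1 NAND 1 = 0
t6 = t5 OR t1 = 0 OR 1 = 1
So t5 = 0 and t6 = 1.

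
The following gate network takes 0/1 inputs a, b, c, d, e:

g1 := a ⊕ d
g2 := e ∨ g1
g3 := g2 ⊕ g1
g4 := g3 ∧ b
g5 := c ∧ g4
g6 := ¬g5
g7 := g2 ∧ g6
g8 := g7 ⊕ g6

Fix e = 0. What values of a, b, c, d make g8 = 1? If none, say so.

g8 = g7 ⊕ g6 must be 1, so g7 and g6 differ.
Check with e = 0 and a=1, b=1, c=0, d=1:
g1 = a ⊕ d = 1 ⊕ 1 = 0
g2 = e ∨ g1 = 0 ∨ 0 = 0
g3 = g2 ⊕ g1 = 0 ⊕ 0 = 0
g4 = g3 ∧ b = 0 ∧ 1 = 0
g5 = c ∧ g4 = 0 ∧ 0 = 0
g6 = ¬g5 = ¬0 = 1
g7 = g2 ∧ g6 = 0 ∧ 1 = 0
g8 = g7 ⊕ g6 = 0 ⊕ 1 = 1
So g8 = 1.

a=1 b=1 c=0 d=1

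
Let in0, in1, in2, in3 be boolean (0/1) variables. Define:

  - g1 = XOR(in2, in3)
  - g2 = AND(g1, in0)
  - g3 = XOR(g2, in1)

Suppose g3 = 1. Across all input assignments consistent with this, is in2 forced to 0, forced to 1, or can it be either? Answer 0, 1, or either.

Both values of in2 occur among assignments with g3 = 1:
  in2=0: in0=0, in1=1, in2=0, in3=0
  in2=1: in0=0, in1=1, in2=1, in3=0

either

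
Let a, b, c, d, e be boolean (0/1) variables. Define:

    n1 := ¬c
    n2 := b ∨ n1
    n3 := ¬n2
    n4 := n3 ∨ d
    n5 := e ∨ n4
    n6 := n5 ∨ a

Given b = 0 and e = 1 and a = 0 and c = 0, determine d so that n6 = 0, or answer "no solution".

With b = 0 and e = 1 and a = 0 and c = 0 fixed, none of the 2 settings of d give n6 = 0.
For example, with d=1:
n1 = ¬c = ¬0 = 1
n2 = b ∨ n1 = 0 ∨ 1 = 1
n3 = ¬n2 = ¬1 = 0
n4 = n3 ∨ d = 0 ∨ 1 = 1
n5 = e ∨ n4 = 1 ∨ 1 = 1
n6 = n5 ∨ a = 1 ∨ 0 = 1
giving n6 = 1 ≠ 0.

no solution exists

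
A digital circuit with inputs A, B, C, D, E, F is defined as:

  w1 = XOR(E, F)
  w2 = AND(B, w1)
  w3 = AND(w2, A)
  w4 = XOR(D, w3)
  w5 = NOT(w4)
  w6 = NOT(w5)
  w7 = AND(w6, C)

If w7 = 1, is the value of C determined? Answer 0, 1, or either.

1

w7 = AND(w6, C) must be 1, so both w6 = 1 and C = 1.
Every assignment with w7 = 1 has C = 1; there are 16 such assignment(s).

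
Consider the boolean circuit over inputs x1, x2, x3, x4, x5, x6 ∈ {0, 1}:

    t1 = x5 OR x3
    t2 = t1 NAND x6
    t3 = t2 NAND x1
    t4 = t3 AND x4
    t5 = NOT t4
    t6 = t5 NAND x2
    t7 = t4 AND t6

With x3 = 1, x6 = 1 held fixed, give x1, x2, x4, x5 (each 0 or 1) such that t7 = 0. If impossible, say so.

x1=1 x2=0 x4=0 x5=1

Check with x3 = 1, x6 = 1 and x1=1, x2=0, x4=0, x5=1:
t1 = x5 OR x3 = 1 OR 1 = 1
t2 = t1 NAND x6 = 1 NAND 1 = 0
t3 = t2 NAND x1 = 0 NAND 1 = 1
t4 = t3 AND x4 = 1 AND 0 = 0
t5 = NOT t4 = NOT 0 = 1
t6 = t5 NAND x2 = 1 NAND 0 = 1
t7 = t4 AND t6 = 0 AND 1 = 0
So t7 = 0.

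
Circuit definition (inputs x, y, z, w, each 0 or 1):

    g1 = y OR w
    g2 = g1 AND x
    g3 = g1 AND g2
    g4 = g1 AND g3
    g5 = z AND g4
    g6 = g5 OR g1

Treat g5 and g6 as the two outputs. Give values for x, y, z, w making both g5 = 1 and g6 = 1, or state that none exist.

Check with x=1, y=1, z=1, w=1:
g1 = y OR w = 1 OR 1 = 1
g2 = g1 AND x = 1 AND 1 = 1
g3 = g1 AND g2 = 1 AND 1 = 1
g4 = g1 AND g3 = 1 AND 1 = 1
g5 = z AND g4 = 1 AND 1 = 1
g6 = g5 OR g1 = 1 OR 1 = 1
So g5 = 1 and g6 = 1.

x=1, y=1, z=1, w=1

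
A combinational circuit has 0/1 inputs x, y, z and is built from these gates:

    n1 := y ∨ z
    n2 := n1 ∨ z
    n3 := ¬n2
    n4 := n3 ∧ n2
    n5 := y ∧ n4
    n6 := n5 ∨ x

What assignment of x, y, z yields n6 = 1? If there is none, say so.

x=1, y=1, z=0

Check with x=1, y=1, z=0:
n1 = y ∨ z = 1 ∨ 0 = 1
n2 = n1 ∨ z = 1 ∨ 0 = 1
n3 = ¬n2 = ¬1 = 0
n4 = n3 ∧ n2 = 0 ∧ 1 = 0
n5 = y ∧ n4 = 1 ∧ 0 = 0
n6 = n5 ∨ x = 0 ∨ 1 = 1
So n6 = 1 as required.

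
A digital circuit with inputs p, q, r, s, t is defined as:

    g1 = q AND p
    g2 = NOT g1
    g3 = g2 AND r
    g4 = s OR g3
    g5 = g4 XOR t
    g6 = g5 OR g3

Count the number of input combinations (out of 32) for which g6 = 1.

22

g6 = g5 OR g3 must be 1, so at least one of g5, g3 is 1.
Enumerating the 32 input combinations, 22 give g6 = 1 and 10 give g6 = 0.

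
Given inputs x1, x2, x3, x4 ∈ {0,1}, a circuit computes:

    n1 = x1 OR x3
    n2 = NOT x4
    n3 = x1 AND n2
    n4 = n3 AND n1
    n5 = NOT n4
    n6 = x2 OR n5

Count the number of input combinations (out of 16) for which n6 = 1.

n6 = x2 OR n5 must be 1, so at least one of x2, n5 is 1.
Enumerating the 16 input combinations, 14 give n6 = 1 and 2 give n6 = 0.

14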